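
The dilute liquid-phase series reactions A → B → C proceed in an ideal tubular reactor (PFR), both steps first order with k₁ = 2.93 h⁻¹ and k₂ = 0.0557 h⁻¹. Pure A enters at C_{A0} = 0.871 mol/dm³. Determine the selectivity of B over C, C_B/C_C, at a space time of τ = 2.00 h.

10.3

The intermediate concentration in a first-order A→B→C sequence is C_B = k₁C_{A0}(e^(−k₁τ) − e^(−k₂τ))/(k₂−k₁).
e^(−k₁τ) = e^(−2.93×2.00) = e^(−5.860) = 0.002851; e^(−k₂τ) = e^(−0.1114) = 0.8946.
C_B = 2.93×0.871/(0.0557−2.93) × (0.002851−0.8946) = (-0.8879)×(-0.8917) = 0.7917 mol/dm³.
C_A = C_{A0}e^(−k₁τ) = 0.002483 mol/dm³, so C_C = C_{A0}−C_A−C_B = 0.07677 mol/dm³; C_B/C_C = 10.3.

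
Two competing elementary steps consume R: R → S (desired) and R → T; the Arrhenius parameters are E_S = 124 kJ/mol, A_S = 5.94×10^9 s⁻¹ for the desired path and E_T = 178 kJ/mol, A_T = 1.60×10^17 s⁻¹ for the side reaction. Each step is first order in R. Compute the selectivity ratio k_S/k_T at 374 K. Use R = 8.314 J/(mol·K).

k_S/k_T = (A_S/A_T)·exp[−(E_S−E_T)/(RT)] = (A_S/A_T)·exp[(E_T−E_S)/(RT)].
(E_T−E_S)/(RT) = (178−124)×10³/(8.314×374) = 54000/3109 = 17.37.
k_S/k_T = (5.94×10^9/1.60×10^17)·exp(17.37) = 3.713×10^-8 × 3.485×10^7 = 1.29.
Since E_S < E_T, lowering the temperature improves selectivity toward S.

1.29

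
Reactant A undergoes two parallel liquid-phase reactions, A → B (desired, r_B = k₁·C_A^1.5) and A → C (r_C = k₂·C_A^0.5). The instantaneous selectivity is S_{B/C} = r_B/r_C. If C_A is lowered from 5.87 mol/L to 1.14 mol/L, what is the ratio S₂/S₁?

S_{B/C} = (k₁/k₂)·C_A, so S₂/S₁ = (C_{A,2}/C_{A,1}).
= 1.14/5.87 = 0.194.
Selectivity toward B falls as C_A falls — high-concentration operation is favoured.

0.194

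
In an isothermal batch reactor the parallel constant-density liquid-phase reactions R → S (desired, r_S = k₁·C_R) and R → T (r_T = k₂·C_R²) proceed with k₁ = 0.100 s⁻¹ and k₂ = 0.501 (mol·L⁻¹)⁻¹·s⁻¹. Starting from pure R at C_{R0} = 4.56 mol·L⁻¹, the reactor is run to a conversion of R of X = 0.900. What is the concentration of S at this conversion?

0.396 mol·L⁻¹

C_R = C_{R0}(1−X) = 0.4560 mol·L⁻¹.
Along a PFR/batch, dC_S/dC_R = −r_S/(r_S+r_T) = −k₁/(k₁+k₂·C_R).
Integrating from C_{R0} to C_R: C_S = (0.100/0.501)·ln[(0.100+0.501·4.56)/(0.100+0.501·0.456)] = 0.1996·ln(2.385/0.3285) = 0.3957 mol·L⁻¹.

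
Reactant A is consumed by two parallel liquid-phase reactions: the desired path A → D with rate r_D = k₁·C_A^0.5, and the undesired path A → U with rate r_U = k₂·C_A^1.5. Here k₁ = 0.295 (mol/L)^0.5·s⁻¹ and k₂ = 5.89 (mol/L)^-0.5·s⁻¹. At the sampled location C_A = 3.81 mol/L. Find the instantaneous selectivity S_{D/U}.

S_{D/U} = r_D/r_U = (k₁·C_A^0.5)/(k₂·C_A^1.5) = (k₁/k₂)·C_A⁻¹.
= (0.295×3.810^0.5) / (5.89×3.810^1.5) = 0.5758/43.80 = 0.0131.
The undesired path is higher order in A, so low C_A (CSTR or dilute feed) favours D.

0.0131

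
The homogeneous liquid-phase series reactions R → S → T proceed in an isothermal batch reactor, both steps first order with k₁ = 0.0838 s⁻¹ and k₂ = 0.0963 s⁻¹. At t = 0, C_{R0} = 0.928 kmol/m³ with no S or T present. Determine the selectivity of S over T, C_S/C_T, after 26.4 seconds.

0.301

Solving the coupled first-order balances gives C_S(t) = [k₁/(k₂−k₁)]·C_{R0}·(e^(−k₁t) − e^(−k₂t)).
e^(−k₁t) = e^(−0.0838×26.4) = e^(−2.212) = 0.1094; e^(−k₂t) = e^(−2.542) = 0.07868.
C_S = 0.0838×0.928/(0.0963−0.0838) × (0.1094−0.07868) = 6.221×0.03076 = 0.1914 kmol/m³.
C_R = C_{R0}e^(−k₁t) = 0.1016 kmol/m³, so C_T = C_{R0}−C_R−C_S = 0.6350 kmol/m³; C_S/C_T = 0.301.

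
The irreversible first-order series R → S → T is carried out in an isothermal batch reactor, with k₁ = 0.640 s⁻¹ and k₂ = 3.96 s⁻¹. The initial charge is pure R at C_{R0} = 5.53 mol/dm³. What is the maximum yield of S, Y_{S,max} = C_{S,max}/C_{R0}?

0.114

Evaluating C_S at t_opt = ln(k₂/k₁)/(k₂−k₁) gives C_{S,max}/C_{R0} = (k₁/k₂)^[k₂/(k₂−k₁)].
= (0.640/3.96)^(3.96/(3.96−0.640)) = (0.1616)^(1.193) = 0.1137.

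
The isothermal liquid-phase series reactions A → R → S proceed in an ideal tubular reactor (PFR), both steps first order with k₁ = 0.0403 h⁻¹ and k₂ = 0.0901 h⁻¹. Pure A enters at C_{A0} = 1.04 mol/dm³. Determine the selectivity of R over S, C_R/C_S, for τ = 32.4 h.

The intermediate concentration in a first-order A→B→C sequence is C_R = k₁C_{A0}(e^(−k₁τ) − e^(−k₂τ))/(k₂−k₁).
e^(−k₁τ) = e^(−0.0403×32.4) = e^(−1.306) = 0.2710; e^(−k₂τ) = e^(−2.919) = 0.05397.
C_R = 0.0403×1.04/(0.0901−0.0403) × (0.2710−0.05397) = 0.8416×0.2170 = 0.1826 mol/dm³.
C_A = C_{A0}e^(−k₁τ) = 0.2818 mol/dm³, so C_S = C_{A0}−C_A−C_R = 0.5756 mol/dm³; C_R/C_S = 0.317.

0.317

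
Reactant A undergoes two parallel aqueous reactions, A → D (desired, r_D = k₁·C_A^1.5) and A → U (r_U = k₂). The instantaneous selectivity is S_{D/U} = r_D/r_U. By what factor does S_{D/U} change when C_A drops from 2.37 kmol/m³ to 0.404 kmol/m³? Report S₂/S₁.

0.0704

S_{D/U} = (k₁/k₂)·C_A^1.5, so S₂/S₁ = (C_{A,2}/C_{A,1})^1.5.
= (0.404/2.37)^1.5 = (0.1705)^1.5 = 0.0704.
Selectivity toward D falls as C_A falls — high-concentration operation is favoured.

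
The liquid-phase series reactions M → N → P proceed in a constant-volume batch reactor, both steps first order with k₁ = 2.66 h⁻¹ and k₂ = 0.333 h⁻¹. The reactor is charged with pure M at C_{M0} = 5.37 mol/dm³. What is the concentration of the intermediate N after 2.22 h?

Solving the coupled first-order balances gives C_N(t) = [k₁/(k₂−k₁)]·C_{M0}·(e^(−k₁t) − e^(−k₂t)).
e^(−k₁t) = e^(−2.66×2.22) = e^(−5.905) = 0.002725; e^(−k₂t) = e^(−0.7393) = 0.4775.
C_N = 2.66×5.37/(0.333−2.66) × (0.002725−0.4775) = (-6.138)×(-0.4747) = 2.914 mol/dm³.

2.91 mol/dm³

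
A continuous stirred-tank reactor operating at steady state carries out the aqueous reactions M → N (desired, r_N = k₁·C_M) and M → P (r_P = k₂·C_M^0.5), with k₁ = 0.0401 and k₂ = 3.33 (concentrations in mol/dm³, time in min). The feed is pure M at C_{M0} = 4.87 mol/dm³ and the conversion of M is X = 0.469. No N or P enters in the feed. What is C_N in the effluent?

0.0434 mol/dm³

Exit C_M = C_{M0}(1−X) = 4.87×0.531 = 2.586 mol/dm³.
A CSTR operates uniformly at the exit composition, giving r_N = 0.1037 and r_P = 5.355 (each k·C_M^n at C_M = 2.586).
Fraction of consumed M going to N: r_N/(r_N+r_P) = 0.01900.
C_N = 0.01900·C_{M0}·X = 0.01900×4.87×0.469 = 0.0434 mol/dm³.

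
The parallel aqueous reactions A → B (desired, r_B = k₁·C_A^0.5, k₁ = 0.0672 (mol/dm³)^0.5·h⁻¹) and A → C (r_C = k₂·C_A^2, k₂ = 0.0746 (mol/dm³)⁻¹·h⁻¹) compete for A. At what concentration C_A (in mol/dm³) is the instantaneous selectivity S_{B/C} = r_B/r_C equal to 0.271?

S_{B/C} = (k₁/k₂)·C_A^-1.5 ⇒ C_A = (S·k₂/k₁)^(1/(-1.5)).
= (0.271×0.0746/0.0672)^(-0.6667) = (0.3008)^(-0.6667) = 2.23 mol/dm³.

2.23 mol/dm³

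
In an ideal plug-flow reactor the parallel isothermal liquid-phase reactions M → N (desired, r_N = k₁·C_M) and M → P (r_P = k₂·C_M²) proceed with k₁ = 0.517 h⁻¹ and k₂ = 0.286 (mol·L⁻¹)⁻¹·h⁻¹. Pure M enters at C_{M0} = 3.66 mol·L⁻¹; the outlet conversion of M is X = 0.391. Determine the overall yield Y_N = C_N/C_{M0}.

0.150

C_M = C_{M0}(1−X) = 2.229 mol·L⁻¹.
Along a PFR/batch, dC_N/dC_M = −r_N/(r_N+r_P) = −k₁/(k₁+k₂·C_M).
Integrating from C_{M0} to C_M: C_N = (0.517/0.286)·ln[(0.517+0.286·3.66)/(0.517+0.286·2.23)] = 1.808·ln(1.564/1.154) = 0.5485 mol·L⁻¹.
Y_N = C_N/C_{M0} = 0.5485/3.66 = 0.150.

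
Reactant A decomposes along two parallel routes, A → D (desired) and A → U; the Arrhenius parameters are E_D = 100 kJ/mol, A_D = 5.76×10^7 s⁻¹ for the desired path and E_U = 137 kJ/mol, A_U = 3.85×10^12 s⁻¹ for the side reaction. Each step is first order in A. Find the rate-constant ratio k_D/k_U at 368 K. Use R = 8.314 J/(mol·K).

2.67

With equal orders, S_{D/U} = k_D/k_U = (A_D/A_U)·exp[(E_U−E_D)/(RT)].
(E_U−E_D)/(RT) = (137−100)×10³/(8.314×368) = 37000/3060 = 12.09.
k_D/k_U = (5.76×10^7/3.85×10^12)·exp(12.09) = 1.496×10^-5 × 1.787×10^5 = 2.67.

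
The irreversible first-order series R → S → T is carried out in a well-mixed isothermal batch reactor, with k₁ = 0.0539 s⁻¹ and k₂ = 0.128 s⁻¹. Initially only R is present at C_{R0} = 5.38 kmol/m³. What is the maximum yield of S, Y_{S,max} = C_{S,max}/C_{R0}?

Evaluating C_S at t_opt = ln(k₂/k₁)/(k₂−k₁) gives C_{S,max}/C_{R0} = (k₁/k₂)^[k₂/(k₂−k₁)].
= (0.0539/0.128)^(0.128/(0.128−0.0539)) = (0.4211)^(1.727) = 0.2245.

0.224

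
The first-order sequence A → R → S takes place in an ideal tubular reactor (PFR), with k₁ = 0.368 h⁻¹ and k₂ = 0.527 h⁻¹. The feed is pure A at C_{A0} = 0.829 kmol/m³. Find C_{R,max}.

Evaluating C_R at τ_opt = ln(k₂/k₁)/(k₂−k₁) gives C_{R,max}/C_{A0} = (k₁/k₂)^[k₂/(k₂−k₁)].
= (0.368/0.527)^(0.527/(0.527−0.368)) = (0.6983)^(3.314) = 0.3041.
C_{R,max} = 0.3041×0.829 = 0.252 kmol/m³.

0.252 kmol/m³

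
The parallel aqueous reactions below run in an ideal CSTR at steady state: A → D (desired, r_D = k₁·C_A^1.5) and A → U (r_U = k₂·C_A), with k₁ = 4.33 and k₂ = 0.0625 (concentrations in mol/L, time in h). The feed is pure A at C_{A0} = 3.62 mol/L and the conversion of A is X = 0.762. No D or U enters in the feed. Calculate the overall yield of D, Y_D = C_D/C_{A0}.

0.750

Exit C_A = C_{A0}(1−X) = 3.62×0.238 = 0.8616 mol/L.
A CSTR operates uniformly at the exit composition, giving r_D = 3.463 and r_U = 0.05385 (each k·C_A^n at C_A = 0.8616).
Fraction of consumed A going to D: r_D/(r_D+r_U) = 0.9847.
C_D = 0.9847·C_{A0}·X = 0.9847×3.62×0.762 = 2.72 mol/L; Y_D = C_D/C_{A0} = 0.750.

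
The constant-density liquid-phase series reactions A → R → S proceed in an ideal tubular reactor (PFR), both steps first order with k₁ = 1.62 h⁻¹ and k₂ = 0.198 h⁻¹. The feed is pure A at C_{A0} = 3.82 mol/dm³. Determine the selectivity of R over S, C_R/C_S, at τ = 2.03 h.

2.96

Solving the coupled first-order balances gives C_R(τ) = [k₁/(k₂−k₁)]·C_{A0}·(e^(−k₁τ) − e^(−k₂τ)).
e^(−k₁τ) = e^(−1.62×2.03) = e^(−3.289) = 0.03731; e^(−k₂τ) = e^(−0.4019) = 0.6690.
C_R = 1.62×3.82/(0.198−1.62) × (0.03731−0.6690) = (-4.352)×(-0.6317) = 2.749 mol/dm³.
C_A = C_{A0}e^(−k₁τ) = 0.1425 mol/dm³, so C_S = C_{A0}−C_A−C_R = 0.9283 mol/dm³; C_R/C_S = 2.96.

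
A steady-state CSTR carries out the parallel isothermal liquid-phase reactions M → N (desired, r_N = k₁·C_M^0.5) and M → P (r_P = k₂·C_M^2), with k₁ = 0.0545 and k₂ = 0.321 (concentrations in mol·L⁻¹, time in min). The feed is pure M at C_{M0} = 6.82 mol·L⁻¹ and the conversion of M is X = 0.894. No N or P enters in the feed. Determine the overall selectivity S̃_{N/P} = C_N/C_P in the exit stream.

0.276

Exit C_M = C_{M0}(1−X) = 6.82×0.106 = 0.7229 mol·L⁻¹.
Rates in a CSTR are evaluated at the outlet concentration: r_N = 0.0545×0.7229^0.5 = 0.04634, r_P = 0.321×0.7229^2 = 0.1678.
Overall selectivity = C_N/C_P = r_Nτ/(r_Pτ) = r_N/r_P = 0.276.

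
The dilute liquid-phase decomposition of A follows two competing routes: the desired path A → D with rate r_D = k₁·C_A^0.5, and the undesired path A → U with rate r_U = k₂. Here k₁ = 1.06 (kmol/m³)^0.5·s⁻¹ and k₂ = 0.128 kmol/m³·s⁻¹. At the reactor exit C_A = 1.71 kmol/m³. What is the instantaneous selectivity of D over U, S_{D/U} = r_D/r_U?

S_{D/U} = r_D/r_U = (k₁·C_A^0.5)/(k₂) = (k₁/k₂)·C_A^0.5.
= (1.06×1.710^0.5) / (0.128) = 1.386/0.1280 = 10.8.

10.8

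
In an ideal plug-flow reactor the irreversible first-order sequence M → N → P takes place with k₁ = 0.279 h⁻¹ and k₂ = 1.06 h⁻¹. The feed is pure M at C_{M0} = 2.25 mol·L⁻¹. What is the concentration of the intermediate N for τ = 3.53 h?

The intermediate concentration in a first-order A→B→C sequence is C_N = k₁C_{M0}(e^(−k₁τ) − e^(−k₂τ))/(k₂−k₁).
e^(−k₁τ) = e^(−0.279×3.53) = e^(−0.9849) = 0.3735; e^(−k₂τ) = e^(−3.742) = 0.02371.
C_N = 0.279×2.25/(1.06−0.279) × (0.3735−0.02371) = 0.8038×0.3498 = 0.2811 mol·L⁻¹.

0.281 mol·L⁻¹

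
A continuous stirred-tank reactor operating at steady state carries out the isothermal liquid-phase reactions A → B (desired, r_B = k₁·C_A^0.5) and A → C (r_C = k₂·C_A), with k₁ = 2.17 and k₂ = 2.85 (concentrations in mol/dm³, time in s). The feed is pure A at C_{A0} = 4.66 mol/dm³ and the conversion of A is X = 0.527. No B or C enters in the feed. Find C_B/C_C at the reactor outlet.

0.513

Exit C_A = C_{A0}(1−X) = 4.66×0.473 = 2.204 mol/dm³.
In a CSTR the entire volume is at exit conditions, so r_B = 2.17×2.204^0.5 = 3.222 and r_C = 2.85×2.204 = 6.282.
Overall selectivity = C_B/C_C = r_Bτ/(r_Cτ) = r_B/r_C = 0.513.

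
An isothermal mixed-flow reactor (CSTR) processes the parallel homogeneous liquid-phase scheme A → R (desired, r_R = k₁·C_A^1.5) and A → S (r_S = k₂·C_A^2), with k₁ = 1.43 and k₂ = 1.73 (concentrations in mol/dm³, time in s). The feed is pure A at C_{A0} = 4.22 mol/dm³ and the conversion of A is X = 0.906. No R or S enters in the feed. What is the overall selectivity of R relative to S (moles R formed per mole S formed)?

1.31

Exit C_A = C_{A0}(1−X) = 4.22×0.0940 = 0.3967 mol/dm³.
Rates in a CSTR are evaluated at the outlet concentration: r_R = 1.43×0.3967^1.5 = 0.3573, r_S = 1.73×0.3967^2 = 0.2722.
Overall selectivity = C_R/C_S = r_Rτ/(r_Sτ) = r_R/r_S = 1.31.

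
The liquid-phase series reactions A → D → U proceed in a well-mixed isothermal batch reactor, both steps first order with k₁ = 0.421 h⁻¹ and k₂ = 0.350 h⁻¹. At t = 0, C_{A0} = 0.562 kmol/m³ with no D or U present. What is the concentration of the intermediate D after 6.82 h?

0.118 kmol/m³

Solving the coupled first-order balances gives C_D(t) = [k₁/(k₂−k₁)]·C_{A0}·(e^(−k₁t) − e^(−k₂t)).
e^(−k₁t) = e^(−0.421×6.82) = e^(−2.871) = 0.05663; e^(−k₂t) = e^(−2.387) = 0.09190.
C_D = 0.421×0.562/(0.350−0.421) × (0.05663−0.09190) = (-3.332)×(-0.03528) = 0.1176 kmol/m³.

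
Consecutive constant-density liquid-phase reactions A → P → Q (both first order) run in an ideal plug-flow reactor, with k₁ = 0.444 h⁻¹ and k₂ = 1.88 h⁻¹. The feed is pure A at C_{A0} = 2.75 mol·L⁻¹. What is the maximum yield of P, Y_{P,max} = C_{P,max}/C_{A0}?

At the optimum, C_{P,max}/C_{A0} = (k₁/k₂)^[k₂/(k₂−k₁)].
= (0.444/1.88)^(1.88/(1.88−0.444)) = (0.2362)^(1.309) = 0.1512.

0.151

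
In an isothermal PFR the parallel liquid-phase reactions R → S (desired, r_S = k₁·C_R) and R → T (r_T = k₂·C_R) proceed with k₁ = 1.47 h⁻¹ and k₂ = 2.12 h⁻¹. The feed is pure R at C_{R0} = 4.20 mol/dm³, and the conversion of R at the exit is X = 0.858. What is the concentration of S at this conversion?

1.48 mol/dm³

C_R = C_{R0}(1−X) = 0.5964 mol/dm³.
Both paths are first order in R, so the instantaneous fraction to S is constant: dC_S/d(−C_R) = k₁/(k₁+k₂) = 0.4095.
C_S = 0.4095·(C_{R0}−C_R) = 0.4095×3.604 = 1.48 mol/dm³.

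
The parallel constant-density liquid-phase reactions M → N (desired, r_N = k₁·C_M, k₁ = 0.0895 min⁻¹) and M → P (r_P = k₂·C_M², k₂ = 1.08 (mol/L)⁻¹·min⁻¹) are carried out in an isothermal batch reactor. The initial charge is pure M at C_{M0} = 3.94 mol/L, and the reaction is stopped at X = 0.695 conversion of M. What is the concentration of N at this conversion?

C_M = C_{M0}(1−X) = 1.202 mol/L.
Along a PFR/batch, dC_N/dC_M = −r_N/(r_N+r_P) = −k₁/(k₁+k₂·C_M).
Integrating from C_{M0} to C_M: C_N = (0.0895/1.08)·ln[(0.0895+1.08·3.94)/(0.0895+1.08·1.20)] = 0.08287·ln(4.345/1.387) = 0.09460 mol/L.

0.0946 mol/L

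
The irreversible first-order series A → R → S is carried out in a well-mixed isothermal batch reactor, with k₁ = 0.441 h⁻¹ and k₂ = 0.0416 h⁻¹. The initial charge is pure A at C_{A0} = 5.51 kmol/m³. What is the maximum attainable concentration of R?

4.31 kmol/m³

Evaluating C_R at t_opt = ln(k₂/k₁)/(k₂−k₁) gives C_{R,max}/C_{A0} = (k₁/k₂)^[k₂/(k₂−k₁)].
= (0.441/0.0416)^(0.0416/(0.0416−0.441)) = (10.60)^(-0.1042) = 0.7820.
C_{R,max} = 0.7820×5.51 = 4.31 kmol/m³.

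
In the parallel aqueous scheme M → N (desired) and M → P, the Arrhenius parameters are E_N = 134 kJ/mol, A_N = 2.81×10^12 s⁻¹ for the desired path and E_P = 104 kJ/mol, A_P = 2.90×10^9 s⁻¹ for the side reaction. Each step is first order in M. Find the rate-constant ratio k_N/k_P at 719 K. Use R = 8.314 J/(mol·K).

6.41

With equal orders, S_{N/P} = k_N/k_P = (A_N/A_P)·exp[(E_P−E_N)/(RT)].
(E_P−E_N)/(RT) = (104−134)×10³/(8.314×719) = -30000/5978 = -5.019.
k_N/k_P = (2.81×10^12/2.90×10^9)·exp(-5.019) = 969.0 × 0.006614 = 6.41.
Since E_N > E_P, raising the temperature improves selectivity toward N.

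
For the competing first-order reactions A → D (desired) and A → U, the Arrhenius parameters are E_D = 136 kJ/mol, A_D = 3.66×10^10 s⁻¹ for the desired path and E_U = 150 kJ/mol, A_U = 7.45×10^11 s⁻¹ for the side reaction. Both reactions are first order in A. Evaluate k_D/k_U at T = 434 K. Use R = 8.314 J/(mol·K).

2.38

k_D/k_U = (A_D/A_U)·exp[−(E_D−E_U)/(RT)] = (A_D/A_U)·exp[(E_U−E_D)/(RT)].
(E_U−E_D)/(RT) = (150−136)×10³/(8.314×434) = 14000/3608 = 3.880.
k_D/k_U = (3.66×10^10/7.45×10^11)·exp(3.880) = 0.04913 × 48.42 = 2.38.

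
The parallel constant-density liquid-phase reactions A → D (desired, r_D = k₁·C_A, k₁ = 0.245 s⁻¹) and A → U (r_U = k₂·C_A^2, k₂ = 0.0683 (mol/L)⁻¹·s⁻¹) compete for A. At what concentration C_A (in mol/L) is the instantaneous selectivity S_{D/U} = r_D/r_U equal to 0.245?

14.6 mol/L

S_{D/U} = (k₁/k₂)·C_A⁻¹ ⇒ C_A = (S·k₂/k₁)^(-1).
= (0.245×0.0683/0.245)^(-1) = (0.06830)^(-1) = 14.6 mol/L.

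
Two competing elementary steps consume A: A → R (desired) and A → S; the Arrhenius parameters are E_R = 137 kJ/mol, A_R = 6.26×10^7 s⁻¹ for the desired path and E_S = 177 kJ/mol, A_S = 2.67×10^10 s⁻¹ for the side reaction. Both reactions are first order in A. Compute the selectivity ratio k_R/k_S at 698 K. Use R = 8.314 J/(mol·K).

With equal orders, S_{R/S} = k_R/k_S = (A_R/A_S)·exp[(E_S−E_R)/(RT)].
(E_S−E_R)/(RT) = (177−137)×10³/(8.314×698) = 40000/5803 = 6.893.
k_R/k_S = (6.26×10^7/2.67×10^10)·exp(6.893) = 0.002345 × 985.1 = 2.31.

2.31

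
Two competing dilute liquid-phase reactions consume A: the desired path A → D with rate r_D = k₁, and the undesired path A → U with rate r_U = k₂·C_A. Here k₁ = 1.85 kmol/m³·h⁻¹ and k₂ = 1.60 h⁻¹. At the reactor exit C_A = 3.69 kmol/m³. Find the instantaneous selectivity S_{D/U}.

0.313

S_{D/U} = r_D/r_U = (k₁)/(k₂·C_A) = (k₁/k₂)·C_A⁻¹.
= (1.85) / (1.60×3.690) = 1.850/5.904 = 0.313.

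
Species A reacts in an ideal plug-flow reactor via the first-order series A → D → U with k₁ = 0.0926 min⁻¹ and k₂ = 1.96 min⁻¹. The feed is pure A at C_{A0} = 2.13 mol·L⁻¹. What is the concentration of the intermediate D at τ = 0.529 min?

0.0631 mol·L⁻¹

Solving the coupled first-order balances gives C_D(τ) = [k₁/(k₂−k₁)]·C_{A0}·(e^(−k₁τ) − e^(−k₂τ)).
e^(−k₁τ) = e^(−0.0926×0.529) = e^(−0.04899) = 0.9522; e^(−k₂τ) = e^(−1.037) = 0.3546.
C_D = 0.0926×2.13/(1.96−0.0926) × (0.9522−0.3546) = 0.1056×0.5976 = 0.06312 mol·L⁻¹.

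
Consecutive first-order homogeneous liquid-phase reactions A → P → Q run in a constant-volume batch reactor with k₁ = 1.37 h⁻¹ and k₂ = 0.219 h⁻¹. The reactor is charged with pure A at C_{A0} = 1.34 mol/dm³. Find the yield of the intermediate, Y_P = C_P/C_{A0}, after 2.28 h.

0.670

For first-order series with pure A initially, C_P(t) = k₁C_{A0}/(k₂−k₁)·(e^(−k₁t) − e^(−k₂t)).
e^(−k₁t) = e^(−1.37×2.28) = e^(−3.124) = 0.04400; e^(−k₂t) = e^(−0.4993) = 0.6069.
C_P = 1.37×1.34/(0.219−1.37) × (0.04400−0.6069) = (-1.595)×(-0.5629) = 0.8979 mol/dm³.
Y_P = C_P/C_{A0} = 0.8979/1.34 = 0.670.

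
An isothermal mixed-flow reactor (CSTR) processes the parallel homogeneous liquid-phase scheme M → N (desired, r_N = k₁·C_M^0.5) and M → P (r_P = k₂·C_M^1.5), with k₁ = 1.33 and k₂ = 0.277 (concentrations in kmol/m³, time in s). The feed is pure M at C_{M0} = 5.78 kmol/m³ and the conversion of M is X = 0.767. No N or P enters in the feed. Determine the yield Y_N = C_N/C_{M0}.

0.599

Exit C_M = C_{M0}(1−X) = 5.78×0.233 = 1.347 kmol/m³.
Rates in a CSTR are evaluated at the outlet concentration: r_N = 1.33×1.347^0.5 = 1.543, r_P = 0.277×1.347^1.5 = 0.4329.
Fraction of consumed M going to N: r_N/(r_N+r_P) = 0.7810.
C_N = 0.7810·C_{M0}·X = 0.7810×5.78×0.767 = 3.46 kmol/m³; Y_N = C_N/C_{M0} = 0.599.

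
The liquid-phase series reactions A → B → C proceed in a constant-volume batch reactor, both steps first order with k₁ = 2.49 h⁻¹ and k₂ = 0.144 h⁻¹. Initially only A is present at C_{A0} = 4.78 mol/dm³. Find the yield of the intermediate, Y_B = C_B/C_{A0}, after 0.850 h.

0.811

For first-order series with pure A initially, C_B(t) = k₁C_{A0}/(k₂−k₁)·(e^(−k₁t) − e^(−k₂t)).
e^(−k₁t) = e^(−2.49×0.850) = e^(−2.117) = 0.1205; e^(−k₂t) = e^(−0.1224) = 0.8848.
C_B = 2.49×4.78/(0.144−2.49) × (0.1205−0.8848) = (-5.073)×(-0.7643) = 3.878 mol/dm³.
Y_B = C_B/C_{A0} = 3.878/4.78 = 0.811.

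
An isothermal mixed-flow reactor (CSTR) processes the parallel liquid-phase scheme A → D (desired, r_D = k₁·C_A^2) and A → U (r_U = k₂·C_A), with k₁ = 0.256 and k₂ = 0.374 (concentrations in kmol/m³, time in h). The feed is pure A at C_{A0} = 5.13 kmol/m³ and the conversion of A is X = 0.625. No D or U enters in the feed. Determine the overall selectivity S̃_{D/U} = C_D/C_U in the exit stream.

1.32

Exit C_A = C_{A0}(1−X) = 5.13×0.375 = 1.924 kmol/m³.
Rates in a CSTR are evaluated at the outlet concentration: r_D = 0.256×1.924^2 = 0.9474, r_U = 0.374×1.924 = 0.7195.
Overall selectivity = C_D/C_U = r_Dτ/(r_Uτ) = r_D/r_U = 1.32.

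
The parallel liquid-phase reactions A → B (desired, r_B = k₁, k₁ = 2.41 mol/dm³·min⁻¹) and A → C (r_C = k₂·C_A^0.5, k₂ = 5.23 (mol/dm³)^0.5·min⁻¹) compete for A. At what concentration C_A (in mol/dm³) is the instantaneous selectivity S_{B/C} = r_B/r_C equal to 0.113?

16.6 mol/dm³

S_{B/C} = (k₁/k₂)·C_A^-0.5 ⇒ C_A = (S·k₂/k₁)^(-2).
= (0.113×5.23/2.41)^(-2) = (0.2452)^(-2) = 16.6 mol/dm³.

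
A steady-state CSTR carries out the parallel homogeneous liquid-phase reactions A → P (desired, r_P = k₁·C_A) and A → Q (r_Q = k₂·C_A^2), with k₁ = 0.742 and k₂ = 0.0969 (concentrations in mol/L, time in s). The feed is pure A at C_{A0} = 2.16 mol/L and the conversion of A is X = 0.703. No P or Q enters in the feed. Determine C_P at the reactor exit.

1.40 mol/L

Exit C_A = C_{A0}(1−X) = 2.16×0.297 = 0.6415 mol/L.
Rates in a CSTR are evaluated at the outlet concentration: r_P = 0.742×0.6415 = 0.4760, r_Q = 0.0969×0.6415^2 = 0.03988.
Fraction of consumed A going to P: r_P/(r_P+r_Q) = 0.9227.
C_P = 0.9227·C_{A0}·X = 0.9227×2.16×0.703 = 1.40 mol/L.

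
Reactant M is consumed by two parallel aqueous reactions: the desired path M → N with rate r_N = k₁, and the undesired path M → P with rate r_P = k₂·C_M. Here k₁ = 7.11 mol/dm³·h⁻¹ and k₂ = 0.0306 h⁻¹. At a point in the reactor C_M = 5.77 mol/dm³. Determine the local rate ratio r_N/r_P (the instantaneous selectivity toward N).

40.3

S_{N/P} = r_N/r_P = (k₁)/(k₂·C_M) = (k₁/k₂)·C_M⁻¹.
= (7.11) / (0.0306×5.770) = 7.110/0.1766 = 40.3.
The undesired path is higher order in M, so low C_M (CSTR or dilute feed) favours N.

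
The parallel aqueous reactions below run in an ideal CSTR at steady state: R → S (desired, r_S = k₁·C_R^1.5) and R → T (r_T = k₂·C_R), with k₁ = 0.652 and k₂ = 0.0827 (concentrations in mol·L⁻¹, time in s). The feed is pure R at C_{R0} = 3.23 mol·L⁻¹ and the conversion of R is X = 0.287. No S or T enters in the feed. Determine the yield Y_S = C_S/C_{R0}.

0.265

Exit C_R = C_{R0}(1−X) = 3.23×0.713 = 2.303 mol·L⁻¹.
Rates in a CSTR are evaluated at the outlet concentration: r_S = 0.652×2.303^1.5 = 2.279, r_T = 0.0827×2.303 = 0.1905.
Fraction of consumed R going to S: r_S/(r_S+r_T) = 0.9229.
C_S = 0.9229·C_{R0}·X = 0.9229×3.23×0.287 = 0.856 mol·L⁻¹; Y_S = C_S/C_{R0} = 0.265.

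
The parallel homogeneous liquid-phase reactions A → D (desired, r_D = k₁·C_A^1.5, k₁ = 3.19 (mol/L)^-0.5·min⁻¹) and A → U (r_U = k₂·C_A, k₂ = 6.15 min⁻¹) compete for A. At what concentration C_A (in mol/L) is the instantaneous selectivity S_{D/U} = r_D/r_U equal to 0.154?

0.0881 mol/L

S_{D/U} = (k₁/k₂)·C_A^0.5 ⇒ C_A = (S·k₂/k₁)^(2).
= (0.154×6.15/3.19)^(2) = (0.2969)^(2) = 0.0881 mol/L.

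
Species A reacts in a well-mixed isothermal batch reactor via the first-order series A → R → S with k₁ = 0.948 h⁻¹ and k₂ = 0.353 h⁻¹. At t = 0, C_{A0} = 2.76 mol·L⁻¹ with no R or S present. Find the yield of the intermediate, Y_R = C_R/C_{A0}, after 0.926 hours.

0.487

Solving the coupled first-order balances gives C_R(t) = [k₁/(k₂−k₁)]·C_{A0}·(e^(−k₁t) − e^(−k₂t)).
e^(−k₁t) = e^(−0.948×0.926) = e^(−0.8778) = 0.4157; e^(−k₂t) = e^(−0.3269) = 0.7212.
C_R = 0.948×2.76/(0.353−0.948) × (0.4157−0.7212) = (-4.397)×(-0.3055) = 1.343 mol·L⁻¹.
Y_R = C_R/C_{A0} = 1.343/2.76 = 0.487.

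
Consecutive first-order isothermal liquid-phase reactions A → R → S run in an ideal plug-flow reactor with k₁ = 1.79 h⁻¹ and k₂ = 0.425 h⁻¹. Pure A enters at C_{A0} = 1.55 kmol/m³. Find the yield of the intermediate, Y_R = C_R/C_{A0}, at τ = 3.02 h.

The intermediate concentration in a first-order A→B→C sequence is C_R = k₁C_{A0}(e^(−k₁τ) − e^(−k₂τ))/(k₂−k₁).
e^(−k₁τ) = e^(−1.79×3.02) = e^(−5.406) = 0.004490; e^(−k₂τ) = e^(−1.283) = 0.2771.
C_R = 1.79×1.55/(0.425−1.79) × (0.004490−0.2771) = (-2.033)×(-0.2726) = 0.5540 kmol/m³.
Y_R = C_R/C_{A0} = 0.5540/1.55 = 0.357.

0.357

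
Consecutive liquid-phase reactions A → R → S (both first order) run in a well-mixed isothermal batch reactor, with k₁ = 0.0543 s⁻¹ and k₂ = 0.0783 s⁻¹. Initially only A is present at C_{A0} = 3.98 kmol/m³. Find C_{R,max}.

1.21 kmol/m³

For a first-order series the maximum intermediate yield is C_{R,max}/C_{A0} = (k₁/k₂)^[k₂/(k₂−k₁)].
= (0.0543/0.0783)^(0.0783/(0.0783−0.0543)) = (0.6935)^(3.263) = 0.3030.
C_{R,max} = 0.3030×3.98 = 1.21 kmol/m³.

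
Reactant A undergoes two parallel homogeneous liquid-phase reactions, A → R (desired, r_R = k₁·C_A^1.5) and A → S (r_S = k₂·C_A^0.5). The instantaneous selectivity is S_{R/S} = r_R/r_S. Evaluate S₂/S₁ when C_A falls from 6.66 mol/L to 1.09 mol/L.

0.164

S_{R/S} = (k₁/k₂)·C_A, so S₂/S₁ = (C_{A,2}/C_{A,1}).
= 1.09/6.66 = 0.164.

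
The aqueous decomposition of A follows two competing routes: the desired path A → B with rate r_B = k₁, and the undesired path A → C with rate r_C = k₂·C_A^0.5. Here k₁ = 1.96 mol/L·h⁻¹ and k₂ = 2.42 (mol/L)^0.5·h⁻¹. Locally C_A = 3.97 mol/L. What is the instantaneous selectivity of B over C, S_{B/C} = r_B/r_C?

S_{B/C} = r_B/r_C = (k₁)/(k₂·C_A^0.5) = (k₁/k₂)·C_A^-0.5.
= (1.96) / (2.42×3.970^0.5) = 1.960/4.822 = 0.406.
The undesired path is higher order in A, so low C_A (CSTR or dilute feed) favours B.

0.406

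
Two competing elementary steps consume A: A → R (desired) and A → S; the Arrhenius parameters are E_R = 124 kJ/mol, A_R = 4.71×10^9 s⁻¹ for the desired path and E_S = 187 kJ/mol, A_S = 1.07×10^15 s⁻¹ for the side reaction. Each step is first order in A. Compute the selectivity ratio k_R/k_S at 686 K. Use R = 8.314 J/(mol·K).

Since both paths have the same order in A, the concentration cancels and S_{R/S} = k_R/k_S = (A_R/A_S)·exp[(E_S−E_R)/(RT)].
(E_S−E_R)/(RT) = (187−124)×10³/(8.314×686) = 63000/5703 = 11.05.
k_R/k_S = (4.71×10^9/1.07×10^15)·exp(11.05) = 4.402×10^-6 × 62695 = 0.276.
Since E_R < E_S, lowering the temperature improves selectivity toward R.

0.276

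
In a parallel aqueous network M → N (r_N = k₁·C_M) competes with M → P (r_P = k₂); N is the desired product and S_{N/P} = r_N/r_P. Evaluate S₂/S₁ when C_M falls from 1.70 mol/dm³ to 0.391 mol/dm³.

0.230

S_{N/P} = (k₁/k₂)·C_M, so S₂/S₁ = (C_{M,2}/C_{M,1}).
= 0.391/1.70 = 0.230.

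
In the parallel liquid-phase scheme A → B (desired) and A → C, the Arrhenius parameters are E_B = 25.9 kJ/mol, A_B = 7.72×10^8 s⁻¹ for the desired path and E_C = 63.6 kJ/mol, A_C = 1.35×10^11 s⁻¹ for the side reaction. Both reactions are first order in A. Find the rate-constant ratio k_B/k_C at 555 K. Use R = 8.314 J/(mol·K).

Since both paths have the same order in A, the concentration cancels and S_{B/C} = k_B/k_C = (A_B/A_C)·exp[(E_C−E_B)/(RT)].
(E_C−E_B)/(RT) = (63.6−25.9)×10³/(8.314×555) = 37700/4614 = 8.170.
k_B/k_C = (7.72×10^8/1.35×10^11)·exp(8.170) = 0.005719 × 3534 = 20.2.
Since E_B < E_C, lowering the temperature improves selectivity toward B.

20.2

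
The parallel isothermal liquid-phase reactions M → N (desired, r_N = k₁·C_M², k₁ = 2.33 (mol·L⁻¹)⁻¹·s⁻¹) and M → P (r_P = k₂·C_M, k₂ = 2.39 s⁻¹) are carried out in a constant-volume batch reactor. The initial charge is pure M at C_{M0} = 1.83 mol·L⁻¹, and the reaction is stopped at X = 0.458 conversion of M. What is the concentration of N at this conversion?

0.482 mol·L⁻¹

C_M = C_{M0}(1−X) = 0.9919 mol·L⁻¹.
Along a PFR/batch, dC_P/dC_M = −r_P/(r_N+r_P) = −k₂/(k₂+k₁·C_M).
Integrating from C_{M0} to C_M: C_P = (2.39/2.33)·ln[(2.39+2.33·1.83)/(2.39+2.33·0.992)] = 1.026·ln(6.654/4.701) = 0.3564 mol·L⁻¹.
Then C_N = (C_{M0}−C_M) − C_P = 0.8381 − 0.3564 = 0.4818 mol·L⁻¹.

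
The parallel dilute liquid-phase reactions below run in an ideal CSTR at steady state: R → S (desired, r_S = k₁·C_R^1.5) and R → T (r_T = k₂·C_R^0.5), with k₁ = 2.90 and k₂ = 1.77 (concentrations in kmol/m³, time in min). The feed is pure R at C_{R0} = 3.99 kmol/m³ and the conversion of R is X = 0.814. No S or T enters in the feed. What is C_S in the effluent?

Exit C_R = C_{R0}(1−X) = 3.99×0.186 = 0.7421 kmol/m³.
Rates in a CSTR are evaluated at the outlet concentration: r_S = 2.90×0.7421^1.5 = 1.854, r_T = 1.77×0.7421^0.5 = 1.525.
Fraction of consumed R going to S: r_S/(r_S+r_T) = 0.5487.
C_S = 0.5487·C_{R0}·X = 0.5487×3.99×0.814 = 1.78 kmol/m³.

1.78 kmol/m³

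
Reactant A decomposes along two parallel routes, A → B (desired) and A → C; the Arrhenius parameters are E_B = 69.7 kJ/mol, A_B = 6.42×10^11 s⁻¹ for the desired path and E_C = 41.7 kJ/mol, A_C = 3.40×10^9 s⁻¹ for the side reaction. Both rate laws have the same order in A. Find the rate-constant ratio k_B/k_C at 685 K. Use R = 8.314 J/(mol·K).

1.38

Since both paths have the same order in A, the concentration cancels and S_{B/C} = k_B/k_C = (A_B/A_C)·exp[(E_C−E_B)/(RT)].
(E_C−E_B)/(RT) = (41.7−69.7)×10³/(8.314×685) = -28000/5695 = -4.917.
k_B/k_C = (6.42×10^11/3.40×10^9)·exp(-4.917) = 188.8 × 0.007325 = 1.38.
Since E_B > E_C, raising the temperature improves selectivity toward B.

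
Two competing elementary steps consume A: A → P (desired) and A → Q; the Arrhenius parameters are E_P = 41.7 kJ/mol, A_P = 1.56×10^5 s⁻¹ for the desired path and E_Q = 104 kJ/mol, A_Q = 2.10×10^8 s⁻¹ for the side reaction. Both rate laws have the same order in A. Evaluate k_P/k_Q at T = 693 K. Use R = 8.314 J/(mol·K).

k_P/k_Q = (A_P/A_Q)·exp[−(E_P−E_Q)/(RT)] = (A_P/A_Q)·exp[(E_Q−E_P)/(RT)].
(E_Q−E_P)/(RT) = (104−41.7)×10³/(8.314×693) = 62300/5762 = 10.81.
k_P/k_Q = (1.56×10^5/2.10×10^8)·exp(10.81) = 7.429×10^-4 × 49660 = 36.9.
Since E_P < E_Q, lowering the temperature improves selectivity toward P.

36.9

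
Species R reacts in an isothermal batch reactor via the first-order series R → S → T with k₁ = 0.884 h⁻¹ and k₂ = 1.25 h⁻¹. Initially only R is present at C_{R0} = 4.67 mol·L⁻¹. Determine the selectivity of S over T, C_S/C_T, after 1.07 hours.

For first-order series with pure R initially, C_S(t) = k₁C_{R0}/(k₂−k₁)·(e^(−k₁t) − e^(−k₂t)).
e^(−k₁t) = e^(−0.884×1.07) = e^(−0.9459) = 0.3883; e^(−k₂t) = e^(−1.338) = 0.2625.
C_S = 0.884×4.67/(1.25−0.884) × (0.3883−0.2625) = 11.28×0.1258 = 1.419 mol·L⁻¹.
C_R = C_{R0}e^(−k₁t) = 1.814 mol·L⁻¹, so C_T = C_{R0}−C_R−C_S = 1.437 mol·L⁻¹; C_S/C_T = 0.988.

0.988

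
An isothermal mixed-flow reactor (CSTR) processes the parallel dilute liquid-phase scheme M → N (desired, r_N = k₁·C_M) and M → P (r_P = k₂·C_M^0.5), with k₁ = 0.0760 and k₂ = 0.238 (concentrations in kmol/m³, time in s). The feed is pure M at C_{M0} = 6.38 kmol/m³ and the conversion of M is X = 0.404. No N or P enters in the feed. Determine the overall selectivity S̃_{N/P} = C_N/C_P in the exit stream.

Exit C_M = C_{M0}(1−X) = 6.38×0.596 = 3.802 kmol/m³.
A CSTR operates uniformly at the exit composition, giving r_N = 0.2890 and r_P = 0.4641 (each k·C_M^n at C_M = 3.802).
Overall selectivity = C_N/C_P = r_Nτ/(r_Pτ) = r_N/r_P = 0.623.

0.623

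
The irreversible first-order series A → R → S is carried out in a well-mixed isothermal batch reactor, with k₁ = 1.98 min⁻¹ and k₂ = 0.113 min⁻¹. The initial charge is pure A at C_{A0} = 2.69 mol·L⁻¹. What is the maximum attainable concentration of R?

At the optimum, C_{R,max}/C_{A0} = (k₁/k₂)^[k₂/(k₂−k₁)].
= (1.98/0.113)^(0.113/(0.113−1.98)) = (17.52)^(-0.06052) = 0.8409.
C_{R,max} = 0.8409×2.69 = 2.26 mol·L⁻¹.

2.26 mol·L⁻¹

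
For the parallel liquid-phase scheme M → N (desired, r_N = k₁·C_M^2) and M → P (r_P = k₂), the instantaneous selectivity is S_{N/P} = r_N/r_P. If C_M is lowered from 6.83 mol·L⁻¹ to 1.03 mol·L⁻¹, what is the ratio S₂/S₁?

S_{N/P} = (k₁/k₂)·C_M^2, so S₂/S₁ = (C_{M,2}/C_{M,1})^2.
= (1.03/6.83)^2 = (0.1508)^2 = 0.0227.

0.0227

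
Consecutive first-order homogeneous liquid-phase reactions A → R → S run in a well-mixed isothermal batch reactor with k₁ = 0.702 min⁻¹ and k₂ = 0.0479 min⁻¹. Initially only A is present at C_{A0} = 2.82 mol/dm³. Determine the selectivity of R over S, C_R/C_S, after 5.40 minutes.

Solving the coupled first-order balances gives C_R(t) = [k₁/(k₂−k₁)]·C_{A0}·(e^(−k₁t) − e^(−k₂t)).
e^(−k₁t) = e^(−0.702×5.40) = e^(−3.791) = 0.02258; e^(−k₂t) = e^(−0.2587) = 0.7721.
C_R = 0.702×2.82/(0.0479−0.702) × (0.02258−0.7721) = (-3.027)×(-0.7495) = 2.268 mol/dm³.
C_A = C_{A0}e^(−k₁t) = 0.06367 mol/dm³, so C_S = C_{A0}−C_A−C_R = 0.4879 mol/dm³; C_R/C_S = 4.65.

4.65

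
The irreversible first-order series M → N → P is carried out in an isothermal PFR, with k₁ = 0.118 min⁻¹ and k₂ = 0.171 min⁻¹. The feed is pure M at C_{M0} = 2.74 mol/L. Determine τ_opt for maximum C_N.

The intermediate peaks when r₁ = r₂, i.e. k₁e^(−k₁τ) = k₂e^(−k₂τ), giving τ_opt = ln(k₂/k₁)/(k₂−k₁).
= ln(0.171/0.118)/(0.171−0.118) = ln(1.449)/0.05300 = 0.3710/0.05300 = 7.00 min.

7.00 min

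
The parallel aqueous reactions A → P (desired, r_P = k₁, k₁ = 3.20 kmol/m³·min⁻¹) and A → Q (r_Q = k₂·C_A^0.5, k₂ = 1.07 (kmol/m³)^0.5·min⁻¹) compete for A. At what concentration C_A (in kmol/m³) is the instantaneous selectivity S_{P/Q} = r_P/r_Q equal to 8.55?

S_{P/Q} = (k₁/k₂)·C_A^-0.5 ⇒ C_A = (S·k₂/k₁)^(-2).
= (8.55×1.07/3.20)^(-2) = (2.859)^(-2) = 0.122 kmol/m³.

0.122 kmol/m³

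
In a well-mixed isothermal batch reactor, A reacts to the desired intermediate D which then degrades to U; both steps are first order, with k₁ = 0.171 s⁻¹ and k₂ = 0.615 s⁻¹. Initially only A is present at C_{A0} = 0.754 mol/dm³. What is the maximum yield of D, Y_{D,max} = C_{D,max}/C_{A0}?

At the optimum, C_{D,max}/C_{A0} = (k₁/k₂)^[k₂/(k₂−k₁)].
= (0.171/0.615)^(0.615/(0.615−0.171)) = (0.2780)^(1.385) = 0.1698.

0.170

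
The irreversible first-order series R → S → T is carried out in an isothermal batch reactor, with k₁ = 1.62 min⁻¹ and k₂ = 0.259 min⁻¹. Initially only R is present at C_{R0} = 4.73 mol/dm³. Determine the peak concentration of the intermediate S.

For a first-order series the maximum intermediate yield is C_{S,max}/C_{R0} = (k₁/k₂)^[k₂/(k₂−k₁)].
= (1.62/0.259)^(0.259/(0.259−1.62)) = (6.255)^(-0.1903) = 0.7055.
C_{S,max} = 0.7055×4.73 = 3.34 mol/dm³.

3.34 mol/dm³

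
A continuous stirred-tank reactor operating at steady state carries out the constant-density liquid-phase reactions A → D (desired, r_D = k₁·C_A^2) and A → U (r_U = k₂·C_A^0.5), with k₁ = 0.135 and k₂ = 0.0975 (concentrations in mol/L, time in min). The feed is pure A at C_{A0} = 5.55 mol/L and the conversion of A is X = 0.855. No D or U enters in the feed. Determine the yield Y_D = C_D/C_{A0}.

0.427

Exit C_A = C_{A0}(1−X) = 5.55×0.145 = 0.8048 mol/L.
A CSTR operates uniformly at the exit composition, giving r_D = 0.08743 and r_U = 0.08747 (each k·C_A^n at C_A = 0.8048).
Fraction of consumed A going to D: r_D/(r_D+r_U) = 0.4999.
C_D = 0.4999·C_{A0}·X = 0.4999×5.55×0.855 = 2.37 mol/L; Y_D = C_D/C_{A0} = 0.427.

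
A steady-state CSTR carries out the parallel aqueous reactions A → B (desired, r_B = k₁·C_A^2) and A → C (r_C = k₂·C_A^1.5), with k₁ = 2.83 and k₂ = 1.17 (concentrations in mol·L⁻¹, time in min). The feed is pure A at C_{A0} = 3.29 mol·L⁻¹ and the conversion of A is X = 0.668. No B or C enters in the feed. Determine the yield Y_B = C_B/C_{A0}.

0.479

Exit C_A = C_{A0}(1−X) = 3.29×0.332 = 1.092 mol·L⁻¹.
A CSTR operates uniformly at the exit composition, giving r_B = 3.376 and r_C = 1.336 (each k·C_A^n at C_A = 1.092).
Fraction of consumed A going to B: r_B/(r_B+r_C) = 0.7165.
C_B = 0.7165·C_{A0}·X = 0.7165×3.29×0.668 = 1.57 mol·L⁻¹; Y_B = C_B/C_{A0} = 0.479.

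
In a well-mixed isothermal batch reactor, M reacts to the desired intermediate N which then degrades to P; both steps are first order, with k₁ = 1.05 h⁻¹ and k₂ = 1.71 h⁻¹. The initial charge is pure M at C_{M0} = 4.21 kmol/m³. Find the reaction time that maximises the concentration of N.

0.739 h

The intermediate peaks when r₁ = r₂, i.e. k₁e^(−k₁t) = k₂e^(−k₂t), giving t_opt = ln(k₂/k₁)/(k₂−k₁).
= ln(1.71/1.05)/(1.71−1.05) = ln(1.629)/0.6600 = 0.4877/0.6600 = 0.739 h.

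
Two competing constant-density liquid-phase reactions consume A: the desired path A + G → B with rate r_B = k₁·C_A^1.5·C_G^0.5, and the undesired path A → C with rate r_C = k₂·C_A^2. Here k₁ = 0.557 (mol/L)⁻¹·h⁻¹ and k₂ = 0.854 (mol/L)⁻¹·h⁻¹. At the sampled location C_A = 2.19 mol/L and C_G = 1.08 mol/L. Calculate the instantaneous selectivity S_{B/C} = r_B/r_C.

S_{B/C} = r_B/r_C = (k₁·C_A^1.5·C_G^0.5)/(k₂·C_A^2) = (k₁/k₂)·C_A^-0.5·C_G^0.5.
= (0.557×2.190^1.5×1.080^0.5) / (0.854×2.190^2) = 1.876/4.096 = 0.458.

0.458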